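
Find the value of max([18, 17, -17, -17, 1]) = 18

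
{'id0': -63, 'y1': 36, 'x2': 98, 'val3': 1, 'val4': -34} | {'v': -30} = {'id0': -63, 'y1': 36, 'x2': 98, 'val3': 1, 'val4': -34, 'v': -30}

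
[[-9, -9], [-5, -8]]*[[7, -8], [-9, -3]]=C[0][0] = (-9)*(7) + (-9)*(-9) = 18
C[0][1] = (-9)*(-8) + (-9)*(-3) = 99
C[1][0] = (-5)*(7) + (-8)*(-9) = 37
C[1][1] = (-5)*(-8) + (-8)*(-3) = 64
= [[18, 99], [37, 64]]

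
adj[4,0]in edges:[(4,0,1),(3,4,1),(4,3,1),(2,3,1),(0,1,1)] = 1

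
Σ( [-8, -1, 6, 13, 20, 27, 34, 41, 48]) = (-8) + (-1) + 6 + 13 + 20 + 27 + 34 + 41 + 48
= 180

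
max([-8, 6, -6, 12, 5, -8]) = 12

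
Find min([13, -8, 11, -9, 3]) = -9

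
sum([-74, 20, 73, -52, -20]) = (-74) + 20 + 73 + (-52) + (-20)
= -53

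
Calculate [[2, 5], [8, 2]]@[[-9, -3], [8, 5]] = [[22, 19], [-56, -14]]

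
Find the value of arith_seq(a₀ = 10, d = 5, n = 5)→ a_0 = 10 + 0*5 = 10
a_1 = 10 + 1*5 = 15
a_2 = 10 + 2*5 = 20
...
= [10, 15, 20, 25, 30]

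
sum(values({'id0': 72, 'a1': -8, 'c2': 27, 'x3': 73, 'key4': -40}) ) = 124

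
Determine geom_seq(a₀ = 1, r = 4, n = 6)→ [1, 4, 16, 64, 256, 1024]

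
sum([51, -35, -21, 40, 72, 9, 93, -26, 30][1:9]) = 162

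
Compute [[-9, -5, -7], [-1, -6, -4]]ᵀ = [[-9, -1], [-5, -6], [-7, -4]]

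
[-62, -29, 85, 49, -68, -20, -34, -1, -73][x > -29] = keep x where x > -29: -62✗, -29✗, 85✓, 49✓, -68✗, -20✓, -34✗, -1✓, -73✗
= [85, 49, -20, -1]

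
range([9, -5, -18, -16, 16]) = 34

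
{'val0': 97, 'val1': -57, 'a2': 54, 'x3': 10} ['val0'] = 97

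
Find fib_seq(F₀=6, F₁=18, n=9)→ [6, 18, 24, 42, 66, 108, 174, 282, 456]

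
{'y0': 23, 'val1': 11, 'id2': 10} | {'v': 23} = {'y0': 23, 'val1': 11, 'id2': 10, 'v': 23}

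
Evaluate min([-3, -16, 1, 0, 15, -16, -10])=-16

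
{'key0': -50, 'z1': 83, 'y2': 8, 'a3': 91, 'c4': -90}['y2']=8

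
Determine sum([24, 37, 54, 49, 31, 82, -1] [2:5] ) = 134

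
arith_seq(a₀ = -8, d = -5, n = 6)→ a_0 = -8 + 0*-5 = -8
a_1 = -8 + 1*-5 = -13
a_2 = -8 + 2*-5 = -18
...
= [-8, -13, -18, -23, -28, -33]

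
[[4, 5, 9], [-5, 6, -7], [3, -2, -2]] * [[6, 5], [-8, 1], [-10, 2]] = C[0][0] = (4)*(6) + (5)*(-8) + (9)*(-10) = -106
C[0][1] = (4)*(5) + (5)*(1) + (9)*(2) = 43
C[1][0] = (-5)*(6) + (6)*(-8) + (-7)*(-10) = -8
C[1][1] = (-5)*(5) + (6)*(1) + (-7)*(2) = -33
C[2][0] = (3)*(6) + (-2)*(-8) + (-2)*(-10) = 54
C[2][1] = (3)*(5) + (-2)*(1) + (-2)*(2) = 9
= [[-106, 43], [-8, -33], [54, 9]]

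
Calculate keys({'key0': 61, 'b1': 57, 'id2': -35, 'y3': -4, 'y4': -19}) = ['key0', 'b1', 'id2', 'y3', 'y4']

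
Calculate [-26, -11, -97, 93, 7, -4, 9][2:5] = [-97, 93, 7]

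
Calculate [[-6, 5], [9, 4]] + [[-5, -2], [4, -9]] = [[-11, 3], [13, -5]]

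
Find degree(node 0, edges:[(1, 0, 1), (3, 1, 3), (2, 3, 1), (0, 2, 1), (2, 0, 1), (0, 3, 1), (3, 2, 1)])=incident: (1,0), (0,2), (2,0), (0,3)
= 4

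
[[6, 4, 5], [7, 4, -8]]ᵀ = [[6, 7], [4, 4], [5, -8]]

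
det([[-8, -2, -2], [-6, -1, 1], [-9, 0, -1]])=40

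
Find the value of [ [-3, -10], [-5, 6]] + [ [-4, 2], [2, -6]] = [[-7, -8], [-3, 0]]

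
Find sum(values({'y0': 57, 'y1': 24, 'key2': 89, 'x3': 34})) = 204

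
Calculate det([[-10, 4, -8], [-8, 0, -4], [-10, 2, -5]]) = (1)*(-10)*det([[0, -4], [2, -5]]) + (-1)*(4)*det([[-8, -4], [-10, -5]]) + (1)*(-8)*det([[-8, 0], [-10, 2]])
= -80 + 0 + 128
= 48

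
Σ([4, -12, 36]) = 28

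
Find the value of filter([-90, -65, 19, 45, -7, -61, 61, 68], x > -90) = [-65, 19, 45, -7, -61, 61, 68]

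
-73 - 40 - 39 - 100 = -252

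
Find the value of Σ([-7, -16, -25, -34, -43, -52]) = -177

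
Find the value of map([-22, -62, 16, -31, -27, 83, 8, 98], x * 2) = [-44, -124, 32, -62, -54, 166, 16, 196]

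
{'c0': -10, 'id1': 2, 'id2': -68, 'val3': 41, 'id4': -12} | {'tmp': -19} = {'c0': -10, 'id1': 2, 'id2': -68, 'val3': 41, 'id4': -12, 'tmp': -19}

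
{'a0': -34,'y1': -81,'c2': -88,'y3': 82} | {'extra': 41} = {'a0': -34, 'y1': -81, 'c2': -88, 'y3': 82, 'extra': 41}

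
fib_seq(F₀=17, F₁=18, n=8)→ F_2 = F_1 + F_0 = 35
F_3 = F_2 + F_1 = 53
F_4 = F_3 + F_2 = 88
...
= [17, 18, 35, 53, 88, 141, 229, 370]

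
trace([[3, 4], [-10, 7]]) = diagonal: 3 + 7
= 10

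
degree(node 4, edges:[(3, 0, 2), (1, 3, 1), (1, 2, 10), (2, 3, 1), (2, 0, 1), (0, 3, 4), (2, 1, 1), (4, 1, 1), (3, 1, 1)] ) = 1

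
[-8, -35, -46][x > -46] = keep x where x > -46: -8✓, -35✓, -46✗
= [-8, -35]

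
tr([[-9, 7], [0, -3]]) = -12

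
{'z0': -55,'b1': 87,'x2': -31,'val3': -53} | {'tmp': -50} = {'z0': -55, 'b1': 87, 'x2': -31, 'val3': -53, 'tmp': -50}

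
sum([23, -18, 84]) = 23 + (-18) + 84
= 89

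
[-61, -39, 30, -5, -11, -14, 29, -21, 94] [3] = -5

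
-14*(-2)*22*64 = 39424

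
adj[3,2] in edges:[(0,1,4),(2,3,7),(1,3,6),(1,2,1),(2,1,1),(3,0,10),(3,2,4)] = 4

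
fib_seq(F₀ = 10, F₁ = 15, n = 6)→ F_2 = F_1 + F_0 = 25
F_3 = F_2 + F_1 = 40
F_4 = F_3 + F_2 = 65
...
= [10, 15, 25, 40, 65, 105]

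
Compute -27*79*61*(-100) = 13011300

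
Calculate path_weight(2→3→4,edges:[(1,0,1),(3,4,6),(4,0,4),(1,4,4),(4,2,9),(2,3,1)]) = w(2→3)=1 + w(3→4)=6
= 7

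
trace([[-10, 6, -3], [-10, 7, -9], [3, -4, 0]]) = -3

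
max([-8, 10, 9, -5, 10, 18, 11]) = 18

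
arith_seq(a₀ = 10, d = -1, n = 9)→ a_0 = 10 + 0*-1 = 10
a_1 = 10 + 1*-1 = 9
a_2 = 10 + 2*-1 = 8
...
= [10, 9, 8, 7, 6, 5, 4, 3, 2]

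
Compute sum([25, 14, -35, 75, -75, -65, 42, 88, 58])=127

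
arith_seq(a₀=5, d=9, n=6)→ a_0 = 5 + 0*9 = 5
a_1 = 5 + 1*9 = 14
a_2 = 5 + 2*9 = 23
...
= [5, 14, 23, 32, 41, 50]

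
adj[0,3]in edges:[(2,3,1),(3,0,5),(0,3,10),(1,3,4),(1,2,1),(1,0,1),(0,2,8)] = 10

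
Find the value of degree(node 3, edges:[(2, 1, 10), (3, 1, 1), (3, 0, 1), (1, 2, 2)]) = incident: (3,1), (3,0)
= 2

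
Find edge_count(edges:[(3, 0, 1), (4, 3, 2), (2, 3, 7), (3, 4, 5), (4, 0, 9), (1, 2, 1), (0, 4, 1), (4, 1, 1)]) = 8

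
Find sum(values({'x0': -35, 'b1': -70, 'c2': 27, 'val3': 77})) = -1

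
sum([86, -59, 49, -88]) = 86 + (-59) + 49 + (-88)
= -12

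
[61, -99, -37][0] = 61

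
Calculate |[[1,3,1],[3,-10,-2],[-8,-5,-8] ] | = 95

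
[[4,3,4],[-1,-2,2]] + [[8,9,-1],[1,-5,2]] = [[12, 12, 3], [0, -7, 4]]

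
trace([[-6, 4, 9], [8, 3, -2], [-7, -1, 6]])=diagonal: (-6) + 3 + 6
= 3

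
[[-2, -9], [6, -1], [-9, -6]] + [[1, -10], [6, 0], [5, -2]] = [[-1, -19], [12, -1], [-4, -8]]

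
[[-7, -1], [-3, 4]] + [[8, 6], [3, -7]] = [[1, 5], [0, -3]]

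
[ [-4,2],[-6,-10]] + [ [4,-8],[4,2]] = [[0, -6], [-2, -8]]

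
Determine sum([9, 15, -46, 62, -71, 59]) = 28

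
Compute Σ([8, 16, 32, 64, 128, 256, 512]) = 8 + 16 + 32 + 64 + 128 + 256 + 512
= 1016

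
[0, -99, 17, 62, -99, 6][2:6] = [17, 62, -99, 6]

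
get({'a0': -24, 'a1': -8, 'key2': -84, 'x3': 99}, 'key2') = -84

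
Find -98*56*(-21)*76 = 8758848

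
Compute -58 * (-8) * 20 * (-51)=-473280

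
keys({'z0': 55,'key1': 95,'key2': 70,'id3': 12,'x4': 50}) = ['z0', 'key1', 'key2', 'id3', 'x4']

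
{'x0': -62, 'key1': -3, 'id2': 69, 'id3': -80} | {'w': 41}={'x0': -62, 'key1': -3, 'id2': 69, 'id3': -80, 'w': 41}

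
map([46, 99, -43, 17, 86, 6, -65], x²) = (46)²=2116, (99)²=9801, (-43)²=1849, (17)²=289, (86)²=7396, (6)²=36, (-65)²=4225
= [2116, 9801, 1849, 289, 7396, 36, 4225]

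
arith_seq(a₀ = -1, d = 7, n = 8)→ a_0 = -1 + 0*7 = -1
a_1 = -1 + 1*7 = 6
a_2 = -1 + 2*7 = 13
...
= [-1, 6, 13, 20, 27, 34, 41, 48]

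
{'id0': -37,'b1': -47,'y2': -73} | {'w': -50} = {'id0': -37, 'b1': -47, 'y2': -73, 'w': -50}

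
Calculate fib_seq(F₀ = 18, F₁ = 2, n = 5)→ [18, 2, 20, 22, 42]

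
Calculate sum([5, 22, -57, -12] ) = -42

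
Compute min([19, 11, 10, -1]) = -1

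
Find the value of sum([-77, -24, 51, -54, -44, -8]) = (-77) + (-24) + 51 + (-54) + (-44) + (-8)
= -156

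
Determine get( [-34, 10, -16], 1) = 10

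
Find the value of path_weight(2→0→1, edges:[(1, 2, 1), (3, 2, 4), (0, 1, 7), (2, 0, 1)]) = 8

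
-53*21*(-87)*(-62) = -6003522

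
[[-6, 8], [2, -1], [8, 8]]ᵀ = [[-6, 2, 8], [8, -1, 8]]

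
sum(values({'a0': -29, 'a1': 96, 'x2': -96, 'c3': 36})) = (-29) + 96 + (-96) + 36
= 7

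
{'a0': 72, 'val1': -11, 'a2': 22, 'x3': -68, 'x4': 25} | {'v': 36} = {'a0': 72, 'val1': -11, 'a2': 22, 'x3': -68, 'x4': 25, 'v': 36}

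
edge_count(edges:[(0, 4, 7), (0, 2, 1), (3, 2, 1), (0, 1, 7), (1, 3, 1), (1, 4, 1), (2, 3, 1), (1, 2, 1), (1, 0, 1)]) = 9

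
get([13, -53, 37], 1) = -53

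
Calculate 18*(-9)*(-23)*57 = 212382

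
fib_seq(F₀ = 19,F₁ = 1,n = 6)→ F_2 = F_1 + F_0 = 20
F_3 = F_2 + F_1 = 21
F_4 = F_3 + F_2 = 41
...
= [19, 1, 20, 21, 41, 62]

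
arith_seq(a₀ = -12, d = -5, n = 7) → a_0 = -12 + 0*-5 = -12
a_1 = -12 + 1*-5 = -17
a_2 = -12 + 2*-5 = -22
...
= [-12, -17, -22, -27, -32, -37, -42]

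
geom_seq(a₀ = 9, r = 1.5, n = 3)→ a_0 = 9*1.5^0 = 9.0
a_1 = 9*1.5^1 = 13.5
a_2 = 9*1.5^2 = 20.25
= [9.0, 13.5, 20.25]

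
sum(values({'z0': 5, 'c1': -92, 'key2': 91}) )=4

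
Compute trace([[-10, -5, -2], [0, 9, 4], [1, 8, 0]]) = -1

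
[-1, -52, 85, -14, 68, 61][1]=-52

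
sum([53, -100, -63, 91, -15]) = 53 + (-100) + (-63) + 91 + (-15)
= -34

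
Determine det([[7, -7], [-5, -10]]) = (7)*(-10) - (-7)*(-5)
= -105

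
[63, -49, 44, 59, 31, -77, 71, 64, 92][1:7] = [-49, 44, 59, 31, -77, 71]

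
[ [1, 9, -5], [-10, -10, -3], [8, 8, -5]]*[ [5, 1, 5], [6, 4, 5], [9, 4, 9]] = [[14, 17, 5], [-137, -62, -127], [43, 20, 35]]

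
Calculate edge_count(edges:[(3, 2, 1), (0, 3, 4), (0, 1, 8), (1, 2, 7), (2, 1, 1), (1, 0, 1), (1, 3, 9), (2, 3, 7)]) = 8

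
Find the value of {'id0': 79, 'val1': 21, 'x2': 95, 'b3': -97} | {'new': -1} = {'id0': 79, 'val1': 21, 'x2': 95, 'b3': -97, 'new': -1}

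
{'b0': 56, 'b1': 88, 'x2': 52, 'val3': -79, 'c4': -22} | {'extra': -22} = {'b0': 56, 'b1': 88, 'x2': 52, 'val3': -79, 'c4': -22, 'extra': -22}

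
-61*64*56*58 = -12680192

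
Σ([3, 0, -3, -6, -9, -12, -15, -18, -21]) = 3 + 0 + (-3) + (-6) + (-9) + (-12) + (-15) + (-18) + (-21)
= -81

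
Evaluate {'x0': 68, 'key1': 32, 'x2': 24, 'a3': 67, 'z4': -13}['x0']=68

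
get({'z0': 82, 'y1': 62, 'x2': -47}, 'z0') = 82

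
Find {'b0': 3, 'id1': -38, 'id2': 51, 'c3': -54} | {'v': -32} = {'b0': 3, 'id1': -38, 'id2': 51, 'c3': -54, 'v': -32}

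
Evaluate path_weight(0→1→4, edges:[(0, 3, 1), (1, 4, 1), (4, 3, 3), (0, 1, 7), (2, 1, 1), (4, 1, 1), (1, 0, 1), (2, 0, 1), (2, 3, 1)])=8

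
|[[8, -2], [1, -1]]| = (8)*(-1) - (-2)*(1)
= -6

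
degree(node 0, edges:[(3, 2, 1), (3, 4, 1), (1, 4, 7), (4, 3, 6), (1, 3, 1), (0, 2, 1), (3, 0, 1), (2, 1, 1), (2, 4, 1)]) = 2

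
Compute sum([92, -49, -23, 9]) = 92 + (-49) + (-23) + 9
= 29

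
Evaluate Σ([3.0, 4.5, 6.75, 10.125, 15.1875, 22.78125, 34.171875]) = 3.0 + 4.5 + 6.75 + 10.125 + 15.1875 + 22.78125 + 34.171875
= 96.515625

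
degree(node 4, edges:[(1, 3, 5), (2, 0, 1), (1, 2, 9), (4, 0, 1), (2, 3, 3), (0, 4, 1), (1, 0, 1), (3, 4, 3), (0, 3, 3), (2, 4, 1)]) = incident: (4,0), (0,4), (3,4), (2,4)
= 4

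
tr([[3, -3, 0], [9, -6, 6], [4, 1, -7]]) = -10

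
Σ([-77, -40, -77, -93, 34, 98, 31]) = -124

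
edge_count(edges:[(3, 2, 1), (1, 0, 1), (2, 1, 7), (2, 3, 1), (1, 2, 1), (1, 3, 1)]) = 6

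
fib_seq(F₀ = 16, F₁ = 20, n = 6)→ [16, 20, 36, 56, 92, 148]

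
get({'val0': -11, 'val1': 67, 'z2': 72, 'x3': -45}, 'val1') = 67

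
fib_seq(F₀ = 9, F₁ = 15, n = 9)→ F_2 = F_1 + F_0 = 24
F_3 = F_2 + F_1 = 39
F_4 = F_3 + F_2 = 63
...
= [9, 15, 24, 39, 63, 102, 165, 267, 432]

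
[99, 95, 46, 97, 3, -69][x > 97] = [99]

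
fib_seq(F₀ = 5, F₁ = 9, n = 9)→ F_2 = F_1 + F_0 = 14
F_3 = F_2 + F_1 = 23
F_4 = F_3 + F_2 = 37
...
= [5, 9, 14, 23, 37, 60, 97, 157, 254]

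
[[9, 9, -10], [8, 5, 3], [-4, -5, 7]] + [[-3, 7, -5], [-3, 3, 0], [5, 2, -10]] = [[6, 16, -15], [5, 8, 3], [1, -3, -3]]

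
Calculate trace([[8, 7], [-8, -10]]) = diagonal: 8 + (-10)
= -2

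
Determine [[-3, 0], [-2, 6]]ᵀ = [[-3, -2], [0, 6]]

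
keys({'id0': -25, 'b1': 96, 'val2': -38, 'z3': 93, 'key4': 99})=['id0', 'b1', 'val2', 'z3', 'key4']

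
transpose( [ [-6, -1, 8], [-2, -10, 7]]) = [[-6, -2], [-1, -10], [8, 7]]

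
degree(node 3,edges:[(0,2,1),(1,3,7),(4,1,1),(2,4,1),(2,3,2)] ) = incident: (1,3), (2,3)
= 2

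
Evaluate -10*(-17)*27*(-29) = -133110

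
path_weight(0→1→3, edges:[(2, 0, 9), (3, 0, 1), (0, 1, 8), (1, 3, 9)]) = w(0→1)=8 + w(1→3)=9
= 17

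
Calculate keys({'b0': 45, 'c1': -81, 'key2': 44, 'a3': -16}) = ['b0', 'c1', 'key2', 'a3']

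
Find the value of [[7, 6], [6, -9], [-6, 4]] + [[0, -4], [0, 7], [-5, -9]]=[[7, 2], [6, -2], [-11, -5]]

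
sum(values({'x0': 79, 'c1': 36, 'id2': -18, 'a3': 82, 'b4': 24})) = 203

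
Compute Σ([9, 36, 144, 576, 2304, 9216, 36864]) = 49149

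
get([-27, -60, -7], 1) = -60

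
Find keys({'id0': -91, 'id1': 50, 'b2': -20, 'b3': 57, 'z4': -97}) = ['id0', 'id1', 'b2', 'b3', 'z4']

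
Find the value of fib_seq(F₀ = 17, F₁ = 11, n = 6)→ F_2 = F_1 + F_0 = 28
F_3 = F_2 + F_1 = 39
F_4 = F_3 + F_2 = 67
...
= [17, 11, 28, 39, 67, 106]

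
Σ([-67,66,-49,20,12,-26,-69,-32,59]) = -86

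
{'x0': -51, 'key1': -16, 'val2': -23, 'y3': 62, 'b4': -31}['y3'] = 62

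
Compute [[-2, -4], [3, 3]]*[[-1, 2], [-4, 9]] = C[0][0] = (-2)*(-1) + (-4)*(-4) = 18
C[0][1] = (-2)*(2) + (-4)*(9) = -40
C[1][0] = (3)*(-1) + (3)*(-4) = -15
C[1][1] = (3)*(2) + (3)*(9) = 33
= [[18, -40], [-15, 33]]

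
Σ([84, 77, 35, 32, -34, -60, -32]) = 84 + 77 + 35 + 32 + (-34) + (-60) + (-32)
= 102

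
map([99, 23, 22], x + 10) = 99+10=109, 23+10=33, 22+10=32
= [109, 33, 32]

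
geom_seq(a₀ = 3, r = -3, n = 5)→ a_0 = 3*(-3)^0 = 3
a_1 = 3*(-3)^1 = -9
a_2 = 3*(-3)^2 = 27
...
= [3, -9, 27, -81, 243]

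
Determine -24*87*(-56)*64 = 7483392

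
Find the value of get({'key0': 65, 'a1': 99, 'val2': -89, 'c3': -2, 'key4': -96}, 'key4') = -96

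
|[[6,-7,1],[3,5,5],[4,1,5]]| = (1)*(6)*det([[5, 5], [1, 5]]) + (-1)*(-7)*det([[3, 5], [4, 5]]) + (1)*(1)*det([[3, 5], [4, 1]])
= 120 + -35 + -17
= 68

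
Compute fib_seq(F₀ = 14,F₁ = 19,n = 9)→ F_2 = F_1 + F_0 = 33
F_3 = F_2 + F_1 = 52
F_4 = F_3 + F_2 = 85
...
= [14, 19, 33, 52, 85, 137, 222, 359, 581]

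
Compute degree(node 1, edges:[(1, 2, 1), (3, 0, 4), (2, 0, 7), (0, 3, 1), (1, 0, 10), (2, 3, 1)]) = incident: (1,2), (1,0)
= 2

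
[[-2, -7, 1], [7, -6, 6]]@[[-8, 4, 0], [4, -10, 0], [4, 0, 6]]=[[-8, 62, 6], [-56, 88, 36]]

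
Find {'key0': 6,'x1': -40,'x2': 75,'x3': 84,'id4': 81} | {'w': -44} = {'key0': 6, 'x1': -40, 'x2': 75, 'x3': 84, 'id4': 81, 'w': -44}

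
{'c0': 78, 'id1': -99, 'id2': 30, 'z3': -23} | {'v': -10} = {'c0': 78, 'id1': -99, 'id2': 30, 'z3': -23, 'v': -10}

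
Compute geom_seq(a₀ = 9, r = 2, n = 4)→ a_0 = 9*2^0 = 9
a_1 = 9*2^1 = 18
a_2 = 9*2^2 = 36
...
= [9, 18, 36, 72]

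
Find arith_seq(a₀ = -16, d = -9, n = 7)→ [-16, -25, -34, -43, -52, -61, -70]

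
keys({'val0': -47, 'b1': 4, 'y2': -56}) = ['val0', 'b1', 'y2']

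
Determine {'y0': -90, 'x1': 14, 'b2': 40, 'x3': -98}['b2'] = 40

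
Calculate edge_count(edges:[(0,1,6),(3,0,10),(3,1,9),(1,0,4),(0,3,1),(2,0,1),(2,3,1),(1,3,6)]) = 8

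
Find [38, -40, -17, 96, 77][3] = 96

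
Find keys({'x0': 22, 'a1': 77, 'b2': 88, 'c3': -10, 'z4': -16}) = ['x0', 'a1', 'b2', 'c3', 'z4']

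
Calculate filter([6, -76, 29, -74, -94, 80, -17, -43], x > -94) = keep x where x > -94: 6✓, -76✓, 29✓, -74✓, -94✗, 80✓, -17✓, -43✓
= [6, -76, 29, -74, 80, -17, -43]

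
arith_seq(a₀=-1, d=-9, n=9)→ [-1, -10, -19, -28, -37, -46, -55, -64, -73]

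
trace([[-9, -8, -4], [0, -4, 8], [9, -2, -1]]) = diagonal: (-9) + (-4) + (-1)
= -14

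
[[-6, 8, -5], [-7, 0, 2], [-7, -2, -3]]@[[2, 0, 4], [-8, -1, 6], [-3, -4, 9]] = C[0][0] = (-6)*(2) + (8)*(-8) + (-5)*(-3) = -61
C[0][1] = (-6)*(0) + (8)*(-1) + (-5)*(-4) = 12
C[0][2] = (-6)*(4) + (8)*(6) + (-5)*(9) = -21
C[1][0] = (-7)*(2) + (0)*(-8) + (2)*(-3) = -20
C[1][1] = (-7)*(0) + (0)*(-1) + (2)*(-4) = -8
C[1][2] = (-7)*(4) + (0)*(6) + (2)*(9) = -10
... (3 more cells)
= [[-61, 12, -21], [-20, -8, -10], [11, 14, -67]]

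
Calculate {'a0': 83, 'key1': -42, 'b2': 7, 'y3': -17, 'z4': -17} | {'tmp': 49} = {'a0': 83, 'key1': -42, 'b2': 7, 'y3': -17, 'z4': -17, 'tmp': 49}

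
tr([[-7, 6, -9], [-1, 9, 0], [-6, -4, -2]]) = diagonal: (-7) + 9 + (-2)
= 0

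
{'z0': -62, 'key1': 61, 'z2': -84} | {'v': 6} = {'z0': -62, 'key1': 61, 'z2': -84, 'v': 6}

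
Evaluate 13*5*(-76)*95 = -469300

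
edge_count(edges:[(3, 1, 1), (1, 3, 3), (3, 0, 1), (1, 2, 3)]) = 4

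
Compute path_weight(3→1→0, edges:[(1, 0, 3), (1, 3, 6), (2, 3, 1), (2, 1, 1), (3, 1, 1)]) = w(3→1)=1 + w(1→0)=3
= 4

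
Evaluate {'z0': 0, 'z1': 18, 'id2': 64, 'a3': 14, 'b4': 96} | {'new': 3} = {'z0': 0, 'z1': 18, 'id2': 64, 'a3': 14, 'b4': 96, 'new': 3}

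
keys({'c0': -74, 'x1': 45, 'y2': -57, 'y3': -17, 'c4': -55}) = ['c0', 'x1', 'y2', 'y3', 'c4']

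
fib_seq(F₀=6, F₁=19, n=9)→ F_2 = F_1 + F_0 = 25
F_3 = F_2 + F_1 = 44
F_4 = F_3 + F_2 = 69
...
= [6, 19, 25, 44, 69, 113, 182, 295, 477]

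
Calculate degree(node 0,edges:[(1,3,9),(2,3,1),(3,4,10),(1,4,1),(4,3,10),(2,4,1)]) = 0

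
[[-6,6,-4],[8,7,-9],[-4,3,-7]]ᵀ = [[-6, 8, -4], [6, 7, 3], [-4, -9, -7]]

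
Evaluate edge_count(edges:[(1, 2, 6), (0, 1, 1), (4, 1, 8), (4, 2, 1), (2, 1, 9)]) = 5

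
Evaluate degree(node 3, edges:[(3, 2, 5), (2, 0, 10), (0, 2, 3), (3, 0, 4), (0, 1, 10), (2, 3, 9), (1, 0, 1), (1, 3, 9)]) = 4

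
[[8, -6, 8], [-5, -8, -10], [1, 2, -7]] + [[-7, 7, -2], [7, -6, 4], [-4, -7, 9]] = [[1, 1, 6], [2, -14, -6], [-3, -5, 2]]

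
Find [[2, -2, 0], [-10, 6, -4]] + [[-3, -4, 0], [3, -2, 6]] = [[-1, -6, 0], [-7, 4, 2]]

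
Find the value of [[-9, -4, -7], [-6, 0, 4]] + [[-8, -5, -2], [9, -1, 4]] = [[-17, -9, -9], [3, -1, 8]]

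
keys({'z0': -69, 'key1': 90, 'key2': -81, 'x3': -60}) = ['z0', 'key1', 'key2', 'x3']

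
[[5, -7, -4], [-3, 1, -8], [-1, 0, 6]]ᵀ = [[5, -3, -1], [-7, 1, 0], [-4, -8, 6]]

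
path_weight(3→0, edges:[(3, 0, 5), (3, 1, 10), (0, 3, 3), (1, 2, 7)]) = w(3→0)=5
= 5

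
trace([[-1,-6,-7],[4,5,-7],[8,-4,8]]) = 12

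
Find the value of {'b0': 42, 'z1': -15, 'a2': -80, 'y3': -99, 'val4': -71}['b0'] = 42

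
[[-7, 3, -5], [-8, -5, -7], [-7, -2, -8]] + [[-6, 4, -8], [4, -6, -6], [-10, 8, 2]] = [[-13, 7, -13], [-4, -11, -13], [-17, 6, -6]]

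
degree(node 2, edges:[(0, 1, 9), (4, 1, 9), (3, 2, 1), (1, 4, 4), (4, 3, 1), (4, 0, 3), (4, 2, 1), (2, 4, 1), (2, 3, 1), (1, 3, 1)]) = incident: (3,2), (4,2), (2,4), (2,3)
= 4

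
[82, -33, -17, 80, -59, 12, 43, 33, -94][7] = 33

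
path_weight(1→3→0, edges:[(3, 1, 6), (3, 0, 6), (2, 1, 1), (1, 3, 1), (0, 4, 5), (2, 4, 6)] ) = w(1→3)=1 + w(3→0)=6
= 7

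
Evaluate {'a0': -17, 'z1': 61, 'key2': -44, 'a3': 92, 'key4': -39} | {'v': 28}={'a0': -17, 'z1': 61, 'key2': -44, 'a3': 92, 'key4': -39, 'v': 28}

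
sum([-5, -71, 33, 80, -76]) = -39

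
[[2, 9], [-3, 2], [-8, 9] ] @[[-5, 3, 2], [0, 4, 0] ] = C[0][0] = (2)*(-5) + (9)*(0) = -10
C[0][1] = (2)*(3) + (9)*(4) = 42
C[0][2] = (2)*(2) + (9)*(0) = 4
C[1][0] = (-3)*(-5) + (2)*(0) = 15
C[1][1] = (-3)*(3) + (2)*(4) = -1
C[1][2] = (-3)*(2) + (2)*(0) = -6
... (3 more cells)
= [[-10, 42, 4], [15, -1, -6], [40, 12, -16]]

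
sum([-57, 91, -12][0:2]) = 34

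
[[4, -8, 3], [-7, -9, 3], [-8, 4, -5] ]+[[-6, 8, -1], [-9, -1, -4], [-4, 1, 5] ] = [[-2, 0, 2], [-16, -10, -1], [-12, 5, 0]]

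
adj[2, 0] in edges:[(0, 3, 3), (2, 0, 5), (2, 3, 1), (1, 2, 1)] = 5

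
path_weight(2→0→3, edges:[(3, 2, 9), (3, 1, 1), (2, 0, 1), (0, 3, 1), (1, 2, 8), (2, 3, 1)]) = 2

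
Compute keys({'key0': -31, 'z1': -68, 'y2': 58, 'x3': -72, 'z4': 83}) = ['key0', 'z1', 'y2', 'x3', 'z4']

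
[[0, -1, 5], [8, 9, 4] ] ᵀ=[[0, 8], [-1, 9], [5, 4]]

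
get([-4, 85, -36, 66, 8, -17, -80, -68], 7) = -68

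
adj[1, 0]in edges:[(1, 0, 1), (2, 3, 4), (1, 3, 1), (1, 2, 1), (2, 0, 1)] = 1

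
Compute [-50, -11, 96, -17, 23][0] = -50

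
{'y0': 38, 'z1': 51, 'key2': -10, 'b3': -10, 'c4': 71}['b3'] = -10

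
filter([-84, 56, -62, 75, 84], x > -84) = keep x where x > -84: -84✗, 56✓, -62✓, 75✓, 84✓
= [56, -62, 75, 84]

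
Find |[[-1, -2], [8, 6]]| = 10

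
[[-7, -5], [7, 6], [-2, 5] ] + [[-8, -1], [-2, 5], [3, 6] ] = [[-15, -6], [5, 11], [1, 11]]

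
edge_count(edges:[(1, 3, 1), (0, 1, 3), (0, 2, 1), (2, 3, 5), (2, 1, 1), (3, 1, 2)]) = 6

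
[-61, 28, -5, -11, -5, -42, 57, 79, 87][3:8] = [-11, -5, -42, 57, 79]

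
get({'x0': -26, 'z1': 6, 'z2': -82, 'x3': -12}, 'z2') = -82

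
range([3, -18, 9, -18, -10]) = 27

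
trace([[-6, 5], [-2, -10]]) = -16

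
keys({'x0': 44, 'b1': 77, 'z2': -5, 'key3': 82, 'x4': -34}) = ['x0', 'b1', 'z2', 'key3', 'x4']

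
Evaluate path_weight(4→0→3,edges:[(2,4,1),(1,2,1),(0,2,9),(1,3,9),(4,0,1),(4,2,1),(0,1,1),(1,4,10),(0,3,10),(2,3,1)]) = 11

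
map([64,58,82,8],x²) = [4096, 3364, 6724, 64]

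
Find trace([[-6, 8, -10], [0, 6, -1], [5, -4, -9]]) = diagonal: (-6) + 6 + (-9)
= -9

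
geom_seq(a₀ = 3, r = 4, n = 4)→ a_0 = 3*4^0 = 3
a_1 = 3*4^1 = 12
a_2 = 3*4^2 = 48
...
= [3, 12, 48, 192]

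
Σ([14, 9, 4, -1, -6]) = 14 + 9 + 4 + (-1) + (-6)
= 20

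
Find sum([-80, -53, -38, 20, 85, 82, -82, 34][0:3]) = slice → [-80, -53, -38]
(-80) + (-53) + (-38)
= -171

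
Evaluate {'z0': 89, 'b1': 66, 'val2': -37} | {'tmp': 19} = {'z0': 89, 'b1': 66, 'val2': -37, 'tmp': 19}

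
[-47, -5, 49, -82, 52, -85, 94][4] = 52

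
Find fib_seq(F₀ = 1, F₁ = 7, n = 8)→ F_2 = F_1 + F_0 = 8
F_3 = F_2 + F_1 = 15
F_4 = F_3 + F_2 = 23
...
= [1, 7, 8, 15, 23, 38, 61, 99]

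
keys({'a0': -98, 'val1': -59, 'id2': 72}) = ['a0', 'val1', 'id2']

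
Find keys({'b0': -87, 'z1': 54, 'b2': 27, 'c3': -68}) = ['b0', 'z1', 'b2', 'c3']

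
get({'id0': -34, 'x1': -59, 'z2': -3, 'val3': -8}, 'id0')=-34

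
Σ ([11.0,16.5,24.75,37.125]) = 11.0 + 16.5 + 24.75 + 37.125
= 89.375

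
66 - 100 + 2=-32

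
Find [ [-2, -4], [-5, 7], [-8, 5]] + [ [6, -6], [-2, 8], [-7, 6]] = [[4, -10], [-7, 15], [-15, 11]]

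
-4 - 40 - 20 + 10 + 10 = -44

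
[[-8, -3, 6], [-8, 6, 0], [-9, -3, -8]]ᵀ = [[-8, -8, -9], [-3, 6, -3], [6, 0, -8]]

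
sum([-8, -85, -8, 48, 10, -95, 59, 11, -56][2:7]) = slice → [-8, 48, 10, -95, 59]
(-8) + 48 + 10 + (-95) + 59
= 14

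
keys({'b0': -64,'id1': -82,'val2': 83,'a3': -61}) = ['b0', 'id1', 'val2', 'a3']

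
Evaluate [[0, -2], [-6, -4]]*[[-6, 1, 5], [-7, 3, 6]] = C[0][0] = (0)*(-6) + (-2)*(-7) = 14
C[0][1] = (0)*(1) + (-2)*(3) = -6
C[0][2] = (0)*(5) + (-2)*(6) = -12
C[1][0] = (-6)*(-6) + (-4)*(-7) = 64
C[1][1] = (-6)*(1) + (-4)*(3) = -18
C[1][2] = (-6)*(5) + (-4)*(6) = -54
= [[14, -6, -12], [64, -18, -54]]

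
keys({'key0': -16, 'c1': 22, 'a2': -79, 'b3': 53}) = ['key0', 'c1', 'a2', 'b3']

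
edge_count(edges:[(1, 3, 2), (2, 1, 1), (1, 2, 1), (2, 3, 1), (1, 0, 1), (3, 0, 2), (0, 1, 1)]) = 7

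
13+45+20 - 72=6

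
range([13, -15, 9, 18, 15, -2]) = 33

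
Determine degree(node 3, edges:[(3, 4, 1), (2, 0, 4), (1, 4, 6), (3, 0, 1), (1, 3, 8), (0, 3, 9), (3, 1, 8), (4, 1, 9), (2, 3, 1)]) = 6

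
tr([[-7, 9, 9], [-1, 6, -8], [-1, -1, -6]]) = -7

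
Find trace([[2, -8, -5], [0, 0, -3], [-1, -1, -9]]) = diagonal: 2 + 0 + (-9)
= -7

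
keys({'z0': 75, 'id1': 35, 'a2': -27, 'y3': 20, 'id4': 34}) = ['z0', 'id1', 'a2', 'y3', 'id4']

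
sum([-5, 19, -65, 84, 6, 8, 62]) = 109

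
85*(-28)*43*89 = -9108260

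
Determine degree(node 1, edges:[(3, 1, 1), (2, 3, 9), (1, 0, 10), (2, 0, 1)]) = incident: (3,1), (1,0)
= 2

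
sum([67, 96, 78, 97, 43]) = 381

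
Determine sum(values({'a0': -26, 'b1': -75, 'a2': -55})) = (-26) + (-75) + (-55)
= -156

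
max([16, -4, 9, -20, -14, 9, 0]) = 16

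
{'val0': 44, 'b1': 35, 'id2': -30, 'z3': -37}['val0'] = 44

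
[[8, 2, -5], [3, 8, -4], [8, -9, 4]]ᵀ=[[8, 3, 8], [2, 8, -9], [-5, -4, 4]]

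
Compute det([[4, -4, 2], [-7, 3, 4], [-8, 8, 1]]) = (1)*(4)*det([[3, 4], [8, 1]]) + (-1)*(-4)*det([[-7, 4], [-8, 1]]) + (1)*(2)*det([[-7, 3], [-8, 8]])
= -116 + 100 + -64
= -80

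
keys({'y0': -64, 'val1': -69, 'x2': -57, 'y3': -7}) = ['y0', 'val1', 'x2', 'y3']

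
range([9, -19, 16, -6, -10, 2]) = 35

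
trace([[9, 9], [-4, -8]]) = 1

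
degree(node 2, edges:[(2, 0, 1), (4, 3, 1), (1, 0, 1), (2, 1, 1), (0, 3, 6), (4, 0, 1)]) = 2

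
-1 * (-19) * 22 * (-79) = -33022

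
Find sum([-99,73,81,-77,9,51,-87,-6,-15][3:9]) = slice → [-77, 9, 51, -87, -6, -15]
(-77) + 9 + 51 + (-87) + (-6) + (-15)
= -125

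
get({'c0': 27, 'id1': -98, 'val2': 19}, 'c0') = 27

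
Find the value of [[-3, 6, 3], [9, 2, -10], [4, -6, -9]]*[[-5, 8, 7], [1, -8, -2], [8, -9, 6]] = [[45, -99, -15], [-123, 146, -1], [-98, 161, -14]]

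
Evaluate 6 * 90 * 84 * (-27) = -1224720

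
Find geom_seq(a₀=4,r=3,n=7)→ [4, 12, 36, 108, 324, 972, 2916]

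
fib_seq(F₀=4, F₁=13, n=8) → [4, 13, 17, 30, 47, 77, 124, 201]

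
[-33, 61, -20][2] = -20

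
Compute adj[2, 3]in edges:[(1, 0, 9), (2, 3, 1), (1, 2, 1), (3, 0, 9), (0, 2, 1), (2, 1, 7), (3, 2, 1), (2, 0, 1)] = 1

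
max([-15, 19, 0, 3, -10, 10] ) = 19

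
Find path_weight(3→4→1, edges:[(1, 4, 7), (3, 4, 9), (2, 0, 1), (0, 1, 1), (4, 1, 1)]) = 10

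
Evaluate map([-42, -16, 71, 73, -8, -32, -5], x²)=(-42)²=1764, (-16)²=256, (71)²=5041, (73)²=5329, (-8)²=64, (-32)²=1024, (-5)²=25
= [1764, 256, 5041, 5329, 64, 1024, 25]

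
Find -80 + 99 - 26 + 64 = 57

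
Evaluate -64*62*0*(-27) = 0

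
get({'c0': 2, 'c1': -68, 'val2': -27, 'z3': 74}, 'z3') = 74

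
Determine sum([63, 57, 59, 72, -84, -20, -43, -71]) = 33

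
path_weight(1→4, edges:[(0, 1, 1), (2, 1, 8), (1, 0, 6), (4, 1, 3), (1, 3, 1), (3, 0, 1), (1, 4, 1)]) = 1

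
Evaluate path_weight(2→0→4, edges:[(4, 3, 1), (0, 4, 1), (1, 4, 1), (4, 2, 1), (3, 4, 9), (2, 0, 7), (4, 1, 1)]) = w(2→0)=7 + w(0→4)=1
= 8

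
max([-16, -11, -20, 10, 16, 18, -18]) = 18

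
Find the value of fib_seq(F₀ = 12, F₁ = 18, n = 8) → [12, 18, 30, 48, 78, 126, 204, 330]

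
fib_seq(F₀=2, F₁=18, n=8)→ [2, 18, 20, 38, 58, 96, 154, 250]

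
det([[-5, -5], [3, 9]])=-30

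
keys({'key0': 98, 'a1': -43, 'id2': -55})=['key0', 'a1', 'id2']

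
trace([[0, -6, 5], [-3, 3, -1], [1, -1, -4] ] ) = diagonal: 0 + 3 + (-4)
= -1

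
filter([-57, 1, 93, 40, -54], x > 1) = [93, 40]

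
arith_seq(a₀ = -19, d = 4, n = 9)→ a_0 = -19 + 0*4 = -19
a_1 = -19 + 1*4 = -15
a_2 = -19 + 2*4 = -11
...
= [-19, -15, -11, -7, -3, 1, 5, 9, 13]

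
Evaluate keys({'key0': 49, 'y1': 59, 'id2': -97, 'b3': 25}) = ['key0', 'y1', 'id2', 'b3']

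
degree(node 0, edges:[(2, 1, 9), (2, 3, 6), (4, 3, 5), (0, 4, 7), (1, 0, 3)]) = incident: (0,4), (1,0)
= 2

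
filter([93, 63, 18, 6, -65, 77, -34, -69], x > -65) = [93, 63, 18, 6, 77, -34]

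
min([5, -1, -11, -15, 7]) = -15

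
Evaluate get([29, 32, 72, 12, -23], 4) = -23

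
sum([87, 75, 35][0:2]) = slice → [87, 75]
87 + 75
= 162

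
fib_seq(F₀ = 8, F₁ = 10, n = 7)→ F_2 = F_1 + F_0 = 18
F_3 = F_2 + F_1 = 28
F_4 = F_3 + F_2 = 46
...
= [8, 10, 18, 28, 46, 74, 120]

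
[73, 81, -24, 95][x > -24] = [73, 81, 95]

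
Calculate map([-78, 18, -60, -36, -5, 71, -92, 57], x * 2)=[-156, 36, -120, -72, -10, 142, -184, 114]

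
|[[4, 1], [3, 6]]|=21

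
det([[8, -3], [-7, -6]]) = -69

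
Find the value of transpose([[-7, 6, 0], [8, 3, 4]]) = [[-7, 8], [6, 3], [0, 4]]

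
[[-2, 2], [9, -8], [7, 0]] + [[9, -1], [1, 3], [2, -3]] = [[7, 1], [10, -5], [9, -3]]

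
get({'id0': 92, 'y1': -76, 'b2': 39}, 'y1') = -76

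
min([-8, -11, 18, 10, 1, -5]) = -11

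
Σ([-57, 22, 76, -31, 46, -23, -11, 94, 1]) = (-57) + 22 + 76 + (-31) + 46 + (-23) + (-11) + 94 + 1
= 117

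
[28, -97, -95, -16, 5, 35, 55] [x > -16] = keep x where x > -16: 28✓, -97✗, -95✗, -16✗, 5✓, 35✓, 55✓
= [28, 5, 35, 55]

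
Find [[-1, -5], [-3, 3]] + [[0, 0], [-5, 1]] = [[-1, -5], [-8, 4]]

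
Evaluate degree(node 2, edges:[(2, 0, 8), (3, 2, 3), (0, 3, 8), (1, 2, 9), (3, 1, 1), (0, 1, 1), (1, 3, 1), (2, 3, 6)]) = incident: (2,0), (3,2), (1,2), (2,3)
= 4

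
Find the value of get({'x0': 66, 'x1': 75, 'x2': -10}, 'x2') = -10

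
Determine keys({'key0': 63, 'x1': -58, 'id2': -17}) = ['key0', 'x1', 'id2']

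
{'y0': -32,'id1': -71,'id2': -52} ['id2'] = -52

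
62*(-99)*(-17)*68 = 7095528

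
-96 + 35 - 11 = -72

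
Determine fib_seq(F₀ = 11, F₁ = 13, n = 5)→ F_2 = F_1 + F_0 = 24
F_3 = F_2 + F_1 = 37
F_4 = F_3 + F_2 = 61
= [11, 13, 24, 37, 61]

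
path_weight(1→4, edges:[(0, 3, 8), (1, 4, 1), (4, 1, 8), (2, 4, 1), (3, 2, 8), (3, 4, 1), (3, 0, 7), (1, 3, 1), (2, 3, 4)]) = 1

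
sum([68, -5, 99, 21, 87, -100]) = 68 + (-5) + 99 + 21 + 87 + (-100)
= 170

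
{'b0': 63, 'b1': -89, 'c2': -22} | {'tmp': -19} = {'b0': 63, 'b1': -89, 'c2': -22, 'tmp': -19}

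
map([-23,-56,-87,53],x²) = (-23)²=529, (-56)²=3136, (-87)²=7569, (53)²=2809
= [529, 3136, 7569, 2809]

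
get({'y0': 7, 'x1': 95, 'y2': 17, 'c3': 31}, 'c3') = 31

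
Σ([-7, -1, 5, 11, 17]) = (-7) + (-1) + 5 + 11 + 17
= 25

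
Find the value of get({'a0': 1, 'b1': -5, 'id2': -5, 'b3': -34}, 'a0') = 1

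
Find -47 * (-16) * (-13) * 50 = -488800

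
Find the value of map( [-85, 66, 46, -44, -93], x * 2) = -85*2=-170, 66*2=132, 46*2=92, -44*2=-88, -93*2=-186
= [-170, 132, 92, -88, -186]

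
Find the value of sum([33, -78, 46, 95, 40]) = 33 + (-78) + 46 + 95 + 40
= 136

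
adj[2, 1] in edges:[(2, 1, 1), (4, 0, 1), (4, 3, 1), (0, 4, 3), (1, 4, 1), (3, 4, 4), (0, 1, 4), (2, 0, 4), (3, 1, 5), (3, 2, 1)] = 1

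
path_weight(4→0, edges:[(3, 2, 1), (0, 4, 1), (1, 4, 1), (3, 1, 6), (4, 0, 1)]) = w(4→0)=1
= 1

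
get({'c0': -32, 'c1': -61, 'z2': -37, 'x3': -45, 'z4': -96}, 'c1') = -61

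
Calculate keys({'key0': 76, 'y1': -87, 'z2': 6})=['key0', 'y1', 'z2']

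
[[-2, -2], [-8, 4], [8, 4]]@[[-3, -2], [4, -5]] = [[-2, 14], [40, -4], [-8, -36]]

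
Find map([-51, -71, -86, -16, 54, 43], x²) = (-51)²=2601, (-71)²=5041, (-86)²=7396, (-16)²=256, (54)²=2916, (43)²=1849
= [2601, 5041, 7396, 256, 2916, 1849]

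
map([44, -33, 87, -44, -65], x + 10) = [54, -23, 97, -34, -55]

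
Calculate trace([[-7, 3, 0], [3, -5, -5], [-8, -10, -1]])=-13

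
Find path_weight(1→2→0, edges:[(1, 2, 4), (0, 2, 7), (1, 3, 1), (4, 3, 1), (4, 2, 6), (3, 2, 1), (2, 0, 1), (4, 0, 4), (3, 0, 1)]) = w(1→2)=4 + w(2→0)=1
= 5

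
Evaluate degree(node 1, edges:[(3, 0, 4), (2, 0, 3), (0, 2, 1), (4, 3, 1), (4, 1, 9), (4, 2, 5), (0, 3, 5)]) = incident: (4,1)
= 1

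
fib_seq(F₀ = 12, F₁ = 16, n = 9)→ F_2 = F_1 + F_0 = 28
F_3 = F_2 + F_1 = 44
F_4 = F_3 + F_2 = 72
...
= [12, 16, 28, 44, 72, 116, 188, 304, 492]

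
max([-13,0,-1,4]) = 4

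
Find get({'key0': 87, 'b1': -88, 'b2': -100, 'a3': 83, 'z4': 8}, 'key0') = 87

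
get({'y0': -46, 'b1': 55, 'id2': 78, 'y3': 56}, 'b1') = 55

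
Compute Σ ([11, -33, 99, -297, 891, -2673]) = -2002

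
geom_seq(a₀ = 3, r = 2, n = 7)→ a_0 = 3*2^0 = 3
a_1 = 3*2^1 = 6
a_2 = 3*2^2 = 12
...
= [3, 6, 12, 24, 48, 96, 192]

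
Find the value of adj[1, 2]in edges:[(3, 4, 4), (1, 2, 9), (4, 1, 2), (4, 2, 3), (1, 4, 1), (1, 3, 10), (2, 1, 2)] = 9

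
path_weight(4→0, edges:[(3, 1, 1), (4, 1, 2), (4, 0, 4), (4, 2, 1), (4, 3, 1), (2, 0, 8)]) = w(4→0)=4
= 4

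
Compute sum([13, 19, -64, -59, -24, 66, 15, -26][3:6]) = -17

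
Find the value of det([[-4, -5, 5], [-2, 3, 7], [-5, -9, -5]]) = (1)*(-4)*det([[3, 7], [-9, -5]]) + (-1)*(-5)*det([[-2, 7], [-5, -5]]) + (1)*(5)*det([[-2, 3], [-5, -9]])
= -192 + 225 + 165
= 198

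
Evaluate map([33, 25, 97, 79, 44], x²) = (33)²=1089, (25)²=625, (97)²=9409, (79)²=6241, (44)²=1936
= [1089, 625, 9409, 6241, 1936]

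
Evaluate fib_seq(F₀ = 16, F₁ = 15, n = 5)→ F_2 = F_1 + F_0 = 31
F_3 = F_2 + F_1 = 46
F_4 = F_3 + F_2 = 77
= [16, 15, 31, 46, 77]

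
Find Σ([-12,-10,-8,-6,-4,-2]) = (-12) + (-10) + (-8) + (-6) + (-4) + (-2)
= -42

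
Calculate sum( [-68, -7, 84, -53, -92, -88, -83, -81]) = (-68) + (-7) + 84 + (-53) + (-92) + (-88) + (-83) + (-81)
= -388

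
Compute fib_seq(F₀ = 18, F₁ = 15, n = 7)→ F_2 = F_1 + F_0 = 33
F_3 = F_2 + F_1 = 48
F_4 = F_3 + F_2 = 81
...
= [18, 15, 33, 48, 81, 129, 210]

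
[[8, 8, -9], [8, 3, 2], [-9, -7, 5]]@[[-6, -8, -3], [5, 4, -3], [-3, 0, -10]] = [[19, -32, 42], [-39, -52, -53], [4, 44, -2]]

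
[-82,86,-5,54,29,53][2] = -5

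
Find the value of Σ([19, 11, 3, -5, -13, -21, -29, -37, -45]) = 19 + 11 + 3 + (-5) + (-13) + (-21) + (-29) + (-37) + (-45)
= -117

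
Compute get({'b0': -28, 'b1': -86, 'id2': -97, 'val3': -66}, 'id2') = -97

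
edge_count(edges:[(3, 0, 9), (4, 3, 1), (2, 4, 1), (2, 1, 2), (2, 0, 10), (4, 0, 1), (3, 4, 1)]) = 7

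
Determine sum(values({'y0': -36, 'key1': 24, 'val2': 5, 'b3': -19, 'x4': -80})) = (-36) + 24 + 5 + (-19) + (-80)
= -106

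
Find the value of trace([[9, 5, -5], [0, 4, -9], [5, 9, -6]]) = diagonal: 9 + 4 + (-6)
= 7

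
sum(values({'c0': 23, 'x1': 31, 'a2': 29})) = 83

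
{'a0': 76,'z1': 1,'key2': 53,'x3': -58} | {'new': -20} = {'a0': 76, 'z1': 1, 'key2': 53, 'x3': -58, 'new': -20}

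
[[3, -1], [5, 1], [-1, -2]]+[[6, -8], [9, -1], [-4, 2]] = [[9, -9], [14, 0], [-5, 0]]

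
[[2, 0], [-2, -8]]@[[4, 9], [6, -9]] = [[8, 18], [-56, 54]]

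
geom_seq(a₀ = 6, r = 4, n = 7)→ a_0 = 6*4^0 = 6
a_1 = 6*4^1 = 24
a_2 = 6*4^2 = 96
...
= [6, 24, 96, 384, 1536, 6144, 24576]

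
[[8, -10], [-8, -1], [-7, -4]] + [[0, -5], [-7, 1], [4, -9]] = [[8, -15], [-15, 0], [-3, -13]]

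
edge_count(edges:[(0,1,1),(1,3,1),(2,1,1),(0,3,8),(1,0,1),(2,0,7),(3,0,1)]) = 7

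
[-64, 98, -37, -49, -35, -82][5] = -82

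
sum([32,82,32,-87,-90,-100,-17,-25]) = 32 + 82 + 32 + (-87) + (-90) + (-100) + (-17) + (-25)
= -173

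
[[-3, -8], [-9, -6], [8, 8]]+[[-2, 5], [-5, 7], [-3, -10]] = [[-5, -3], [-14, 1], [5, -2]]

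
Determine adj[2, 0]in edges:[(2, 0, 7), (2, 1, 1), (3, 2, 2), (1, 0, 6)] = 7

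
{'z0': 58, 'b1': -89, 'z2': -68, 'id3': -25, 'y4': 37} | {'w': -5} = {'z0': 58, 'b1': -89, 'z2': -68, 'id3': -25, 'y4': 37, 'w': -5}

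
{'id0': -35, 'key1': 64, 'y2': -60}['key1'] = 64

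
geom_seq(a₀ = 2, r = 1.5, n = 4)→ a_0 = 2*1.5^0 = 2.0
a_1 = 2*1.5^1 = 3.0
a_2 = 2*1.5^2 = 4.5
...
= [2.0, 3.0, 4.5, 6.75]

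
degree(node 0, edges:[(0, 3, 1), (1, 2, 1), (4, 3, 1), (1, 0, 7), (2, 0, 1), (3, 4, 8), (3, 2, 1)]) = incident: (0,3), (1,0), (2,0)
= 3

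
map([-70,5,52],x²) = (-70)²=4900, (5)²=25, (52)²=2704
= [4900, 25, 2704]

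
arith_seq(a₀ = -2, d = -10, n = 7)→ a_0 = -2 + 0*-10 = -2
a_1 = -2 + 1*-10 = -12
a_2 = -2 + 2*-10 = -22
...
= [-2, -12, -22, -32, -42, -52, -62]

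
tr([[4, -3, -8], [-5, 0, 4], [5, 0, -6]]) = diagonal: 4 + 0 + (-6)
= -2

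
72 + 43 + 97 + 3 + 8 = 223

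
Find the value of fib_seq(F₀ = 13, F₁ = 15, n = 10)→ [13, 15, 28, 43, 71, 114, 185, 299, 484, 783]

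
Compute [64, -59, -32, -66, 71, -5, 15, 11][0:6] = [64, -59, -32, -66, 71, -5]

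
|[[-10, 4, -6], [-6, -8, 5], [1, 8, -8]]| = (1)*(-10)*det([[-8, 5], [8, -8]]) + (-1)*(4)*det([[-6, 5], [1, -8]]) + (1)*(-6)*det([[-6, -8], [1, 8]])
= -240 + -172 + 240
= -172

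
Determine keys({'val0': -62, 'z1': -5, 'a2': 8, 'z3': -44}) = ['val0', 'z1', 'a2', 'z3']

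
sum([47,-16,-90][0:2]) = slice → [47, -16]
47 + (-16)
= 31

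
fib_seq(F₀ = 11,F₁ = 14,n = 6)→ [11, 14, 25, 39, 64, 103]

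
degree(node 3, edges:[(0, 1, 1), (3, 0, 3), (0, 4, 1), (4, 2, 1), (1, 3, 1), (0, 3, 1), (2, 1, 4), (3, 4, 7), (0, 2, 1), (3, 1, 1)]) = incident: (3,0), (1,3), (0,3), (3,4), (3,1)
= 5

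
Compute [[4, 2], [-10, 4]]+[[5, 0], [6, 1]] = [[9, 2], [-4, 5]]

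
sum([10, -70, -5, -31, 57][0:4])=slice → [10, -70, -5, -31]
10 + (-70) + (-5) + (-31)
= -96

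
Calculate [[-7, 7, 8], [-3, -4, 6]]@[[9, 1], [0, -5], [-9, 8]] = C[0][0] = (-7)*(9) + (7)*(0) + (8)*(-9) = -135
C[0][1] = (-7)*(1) + (7)*(-5) + (8)*(8) = 22
C[1][0] = (-3)*(9) + (-4)*(0) + (6)*(-9) = -81
C[1][1] = (-3)*(1) + (-4)*(-5) + (6)*(8) = 65
= [[-135, 22], [-81, 65]]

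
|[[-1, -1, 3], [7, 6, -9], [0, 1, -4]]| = 8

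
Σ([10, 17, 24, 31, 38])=120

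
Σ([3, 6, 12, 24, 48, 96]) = 189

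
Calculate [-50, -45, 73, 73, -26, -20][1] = -45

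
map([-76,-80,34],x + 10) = -76+10=-66, -80+10=-70, 34+10=44
= [-66, -70, 44]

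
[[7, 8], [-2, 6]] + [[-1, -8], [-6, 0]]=[[6, 0], [-8, 6]]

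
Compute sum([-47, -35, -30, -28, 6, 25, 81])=-28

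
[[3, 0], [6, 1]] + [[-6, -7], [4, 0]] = [[-3, -7], [10, 1]]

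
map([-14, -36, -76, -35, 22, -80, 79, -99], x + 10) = -14+10=-4, -36+10=-26, -76+10=-66, -35+10=-25, 22+10=32, -80+10=-70, 79+10=89, -99+10=-89
= [-4, -26, -66, -25, 32, -70, 89, -89]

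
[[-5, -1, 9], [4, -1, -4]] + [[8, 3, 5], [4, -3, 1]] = [[3, 2, 14], [8, -4, -3]]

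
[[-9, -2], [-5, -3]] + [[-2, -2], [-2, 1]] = [[-11, -4], [-7, -2]]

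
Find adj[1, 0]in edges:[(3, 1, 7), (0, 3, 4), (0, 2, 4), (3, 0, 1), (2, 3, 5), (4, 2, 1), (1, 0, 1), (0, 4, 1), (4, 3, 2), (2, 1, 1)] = 1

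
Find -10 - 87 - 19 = -116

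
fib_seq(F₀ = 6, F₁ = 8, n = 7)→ F_2 = F_1 + F_0 = 14
F_3 = F_2 + F_1 = 22
F_4 = F_3 + F_2 = 36
...
= [6, 8, 14, 22, 36, 58, 94]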